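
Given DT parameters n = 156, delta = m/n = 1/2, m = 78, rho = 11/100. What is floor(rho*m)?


m = 1/2*156 = 78.
rho = 11/100.
rho*m = 11/100*78 = 8.58.
k = floor(8.58) = 8.

8


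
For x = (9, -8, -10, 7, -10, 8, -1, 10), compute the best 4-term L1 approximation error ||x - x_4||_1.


Sorted |x_i| descending: [10, 10, 10, 9, 8, 8, 7, 1]
Keep top 4: [10, 10, 10, 9]
Tail entries: [8, 8, 7, 1]
L1 error = sum of tail = 24.

24


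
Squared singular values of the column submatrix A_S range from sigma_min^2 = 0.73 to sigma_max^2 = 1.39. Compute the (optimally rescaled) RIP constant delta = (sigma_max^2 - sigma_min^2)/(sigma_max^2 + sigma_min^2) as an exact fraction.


lambda_max - lambda_min = 1.39 - 0.73 = 0.66.
lambda_max + lambda_min = 1.39 + 0.73 = 2.12.
delta = 0.66/2.12 = 66/212 = 33/106.

33/106


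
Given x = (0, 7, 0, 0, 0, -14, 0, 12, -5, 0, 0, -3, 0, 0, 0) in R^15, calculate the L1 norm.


Non-zero entries: [(1, 7), (5, -14), (7, 12), (8, -5), (11, -3)]
Absolute values: [7, 14, 12, 5, 3]
||x||_1 = sum = 41.

41


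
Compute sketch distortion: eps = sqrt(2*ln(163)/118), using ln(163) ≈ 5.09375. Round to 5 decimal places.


ln(163) ≈ 5.09375.
2*ln(N)/m ≈ 2*5.09375/118 ≈ 0.08633475.
eps = sqrt(0.08633475) ≈ 0.2938278 ≈ 0.29383.

0.29383


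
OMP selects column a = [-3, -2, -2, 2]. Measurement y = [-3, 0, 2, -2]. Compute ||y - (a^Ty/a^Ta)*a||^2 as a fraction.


a^T a = 21.
a^T y = 1.
coeff = 1/21 = 1/21.
||r||^2 = 356/21.

356/21


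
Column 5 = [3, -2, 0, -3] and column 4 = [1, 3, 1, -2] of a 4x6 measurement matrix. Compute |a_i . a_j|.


Inner product: 3*1 + -2*3 + 0*1 + -3*-2
Products: [3, -6, 0, 6]
Sum = 3.
|dot| = 3.

3


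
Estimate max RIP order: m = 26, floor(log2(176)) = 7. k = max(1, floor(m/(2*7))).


floor(log2(176)) = 7.
2*7 = 14.
m/(2*floor(log2(n))) = 26/14 ≈ 1.8571.
floor = 1.
k = max(1, 1) = 1.

1


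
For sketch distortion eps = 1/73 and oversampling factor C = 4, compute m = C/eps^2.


1/eps = 73.
(1/eps)^2 = 5329.
m = 4*5329 = 21316.

21316


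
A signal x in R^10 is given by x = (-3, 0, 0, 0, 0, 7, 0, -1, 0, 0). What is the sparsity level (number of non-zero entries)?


Non-zero positions: [0, 5, 7].
Sparsity = 3.

3


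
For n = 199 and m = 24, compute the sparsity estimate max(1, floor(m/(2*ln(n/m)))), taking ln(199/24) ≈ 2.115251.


n/m = 199/24.
ln(n/m) ≈ 2.115251.
2*ln(n/m) ≈ 4.230502.
m/(2*ln(n/m)) ≈ 24/4.230502 ≈ 5.6731.
floor = 5.
k_max = max(1, 5) = 5.

5


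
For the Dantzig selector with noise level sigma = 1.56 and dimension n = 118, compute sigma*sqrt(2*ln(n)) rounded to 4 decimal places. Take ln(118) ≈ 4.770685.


ln(118) ≈ 4.770685.
2*ln(n) ≈ 9.54137.
sqrt(2*ln(n)) ≈ sqrt(9.54137) ≈ 3.088911.
threshold ≈ 1.56*3.088911 = 4.81870116 ≈ 4.8187.

4.8187


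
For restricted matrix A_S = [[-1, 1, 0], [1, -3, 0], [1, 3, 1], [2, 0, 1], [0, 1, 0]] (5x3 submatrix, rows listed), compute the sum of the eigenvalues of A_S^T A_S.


Sum of eigenvalues of A_S^T A_S = trace(A_S^T A_S) = sum of squared column norms of A_S.
A_S^T A_S diagonal: [7, 20, 2].
trace = 7 + 20 + 2 = 29.

29


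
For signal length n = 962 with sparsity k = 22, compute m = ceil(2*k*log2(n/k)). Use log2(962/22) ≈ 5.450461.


log2(n/k) = log2(962/22) ≈ 5.450461.
2*k*log2(n/k) ≈ 2*22*5.450461 = 239.820284.
m = ceil(239.820284) = 240.

240


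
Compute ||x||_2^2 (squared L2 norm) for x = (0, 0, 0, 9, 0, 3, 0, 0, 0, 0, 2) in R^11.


Non-zero entries: [(3, 9), (5, 3), (10, 2)]
Squares: [81, 9, 4]
||x||_2^2 = sum = 94.

94


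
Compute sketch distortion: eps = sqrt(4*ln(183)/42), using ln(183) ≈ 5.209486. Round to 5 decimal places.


ln(183) ≈ 5.209486.
4*ln(N)/m ≈ 4*5.209486/42 ≈ 0.49614152.
eps = sqrt(0.49614152) ≈ 0.7043731 ≈ 0.70437.

0.70437


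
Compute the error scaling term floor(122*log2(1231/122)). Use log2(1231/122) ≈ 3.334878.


log2(n/k) = log2(1231/122) ≈ 3.334878.
k*log2(n/k) ≈ 122*3.334878 = 406.855116.
floor(406.855116) = 406.

406


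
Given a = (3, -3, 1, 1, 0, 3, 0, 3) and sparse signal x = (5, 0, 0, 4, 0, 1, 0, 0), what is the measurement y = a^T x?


Non-zero terms: ['3*5', '1*4', '3*1']
Products: [15, 4, 3]
y = sum = 22.

22


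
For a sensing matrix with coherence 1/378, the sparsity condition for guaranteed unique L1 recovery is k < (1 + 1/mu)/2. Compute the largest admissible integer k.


1/mu = 378.
1 + 1/mu = 379.
(1 + 1/mu)/2 = 189.5 is not an integer, so k_max = floor(189.5) = 189.

189


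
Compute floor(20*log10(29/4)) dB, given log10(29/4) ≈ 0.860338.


||x||/||e|| = 29/4.
log10(29/4) ≈ 0.860338.
20*log10(||x||/||e||) ≈ 20*0.860338 = 17.20676.
floor(17.20676) = 17.

17


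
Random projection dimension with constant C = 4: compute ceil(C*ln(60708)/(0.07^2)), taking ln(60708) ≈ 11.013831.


ln(60708) ≈ 11.013831.
eps^2 = 0.07^2 = 0.0049.
C*ln(N)/eps^2 ≈ 4*11.013831/0.0049 ≈ 8990.8824.
m = ceil(8990.8824) = 8991.

8991


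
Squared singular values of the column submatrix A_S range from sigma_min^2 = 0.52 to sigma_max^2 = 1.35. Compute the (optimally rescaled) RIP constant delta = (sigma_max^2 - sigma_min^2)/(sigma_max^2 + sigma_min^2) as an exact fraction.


lambda_max - lambda_min = 1.35 - 0.52 = 0.83.
lambda_max + lambda_min = 1.35 + 0.52 = 1.87.
delta = 0.83/1.87 = 83/187.

83/187


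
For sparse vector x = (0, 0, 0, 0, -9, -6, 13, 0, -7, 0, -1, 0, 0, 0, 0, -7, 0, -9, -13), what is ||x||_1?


Non-zero entries: [(4, -9), (5, -6), (6, 13), (8, -7), (10, -1), (15, -7), (17, -9), (18, -13)]
Absolute values: [9, 6, 13, 7, 1, 7, 9, 13]
||x||_1 = sum = 65.

65


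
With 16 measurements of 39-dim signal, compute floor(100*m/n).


100*m/n = 100*16/39 ≈ 41.0256.
floor = 41.

41


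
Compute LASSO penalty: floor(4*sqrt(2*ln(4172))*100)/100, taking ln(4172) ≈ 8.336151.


ln(4172) ≈ 8.336151.
2*ln(n) ≈ 16.672302.
sqrt(2*ln(n)) ≈ sqrt(16.672302) ≈ 4.083173.
lambda ≈ 4*4.083173 = 16.332692.
floor(lambda*100)/100 = 16.33.

16.33


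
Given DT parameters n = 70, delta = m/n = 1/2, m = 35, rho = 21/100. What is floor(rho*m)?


m = 1/2*70 = 35.
rho = 21/100.
rho*m = 21/100*35 = 7.35.
k = floor(7.35) = 7.

7


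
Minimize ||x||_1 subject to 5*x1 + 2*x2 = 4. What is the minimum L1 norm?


Axis intercepts:
  x1 = 4/5, x2 = 0: L1 = 4/5
  x1 = 0, x2 = 2: L1 = 2
x* = (4/5, 0)
||x*||_1 = 4/5.

4/5


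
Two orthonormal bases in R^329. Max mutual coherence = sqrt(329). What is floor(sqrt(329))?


18^2 = 324 <= 329 < 361 = 19^2, so 18 <= sqrt(329) < 19.
floor(sqrt(329)) = 18.

18


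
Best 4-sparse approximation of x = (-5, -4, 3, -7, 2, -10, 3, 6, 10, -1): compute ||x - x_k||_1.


Sorted |x_i| descending: [10, 10, 7, 6, 5, 4, 3, 3, 2, 1]
Keep top 4: [10, 10, 7, 6]
Tail entries: [5, 4, 3, 3, 2, 1]
L1 error = sum of tail = 18.

18


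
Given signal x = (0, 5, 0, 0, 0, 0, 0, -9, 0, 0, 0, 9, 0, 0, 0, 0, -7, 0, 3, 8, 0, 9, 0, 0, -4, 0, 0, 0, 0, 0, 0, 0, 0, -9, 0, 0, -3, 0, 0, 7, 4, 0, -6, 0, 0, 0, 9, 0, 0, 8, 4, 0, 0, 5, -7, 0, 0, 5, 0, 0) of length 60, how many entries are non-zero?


Non-zero positions: [1, 7, 11, 16, 18, 19, 21, 24, 33, 36, 39, 40, 42, 46, 49, 50, 53, 54, 57].
Sparsity = 19.

19


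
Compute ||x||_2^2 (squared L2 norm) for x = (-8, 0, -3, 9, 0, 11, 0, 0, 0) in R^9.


Non-zero entries: [(0, -8), (2, -3), (3, 9), (5, 11)]
Squares: [64, 9, 81, 121]
||x||_2^2 = sum = 275.

275


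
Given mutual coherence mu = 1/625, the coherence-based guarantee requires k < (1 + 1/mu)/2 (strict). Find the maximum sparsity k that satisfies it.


1/mu = 625.
1 + 1/mu = 626.
(1 + 1/mu)/2 = 313 is an integer and the inequality is strict, so k_max = 313 - 1 = 312.

312


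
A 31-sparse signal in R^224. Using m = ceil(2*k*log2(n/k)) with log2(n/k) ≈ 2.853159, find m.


log2(n/k) = log2(224/31) ≈ 2.853159.
2*k*log2(n/k) ≈ 2*31*2.853159 = 176.895858.
m = ceil(176.895858) = 177.

177


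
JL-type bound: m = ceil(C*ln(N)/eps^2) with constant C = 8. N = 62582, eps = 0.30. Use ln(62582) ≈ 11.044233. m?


ln(62582) ≈ 11.044233.
eps^2 = 0.30^2 = 0.09.
C*ln(N)/eps^2 ≈ 8*11.044233/0.09 ≈ 981.7096.
m = ceil(981.7096) = 982.

982


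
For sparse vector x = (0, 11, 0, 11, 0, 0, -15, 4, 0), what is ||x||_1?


Non-zero entries: [(1, 11), (3, 11), (6, -15), (7, 4)]
Absolute values: [11, 11, 15, 4]
||x||_1 = sum = 41.

41


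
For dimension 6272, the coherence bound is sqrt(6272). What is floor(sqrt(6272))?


79^2 = 6241 <= 6272 < 6400 = 80^2, so 79 <= sqrt(6272) < 80.
floor(sqrt(6272)) = 79.

79


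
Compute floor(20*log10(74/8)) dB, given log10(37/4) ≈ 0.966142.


||x||/||e|| = 74/8 = 37/4.
log10(37/4) ≈ 0.966142.
20*log10(||x||/||e||) ≈ 20*0.966142 = 19.32284.
floor(19.32284) = 19.

19


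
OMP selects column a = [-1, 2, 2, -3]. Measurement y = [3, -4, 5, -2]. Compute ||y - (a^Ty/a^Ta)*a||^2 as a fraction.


a^T a = 18.
a^T y = 5.
coeff = 5/18 = 5/18.
||r||^2 = 947/18.

947/18


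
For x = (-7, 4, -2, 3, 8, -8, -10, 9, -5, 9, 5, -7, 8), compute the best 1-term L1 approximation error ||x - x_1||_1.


Sorted |x_i| descending: [10, 9, 9, 8, 8, 8, 7, 7, 5, 5, 4, 3, 2]
Keep top 1: [10]
Tail entries: [9, 9, 8, 8, 8, 7, 7, 5, 5, 4, 3, 2]
L1 error = sum of tail = 75.

75


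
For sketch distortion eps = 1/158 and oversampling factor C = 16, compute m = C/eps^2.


1/eps = 158.
(1/eps)^2 = 24964.
m = 16*24964 = 399424.

399424


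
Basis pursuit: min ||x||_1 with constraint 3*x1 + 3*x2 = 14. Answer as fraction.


Axis intercepts:
  x1 = 14/3, x2 = 0: L1 = 14/3
  x1 = 0, x2 = 14/3: L1 = 14/3
x* = (14/3, 0)
||x*||_1 = 14/3.

14/3


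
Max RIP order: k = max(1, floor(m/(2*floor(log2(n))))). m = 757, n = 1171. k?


floor(log2(1171)) = 10.
2*10 = 20.
m/(2*floor(log2(n))) = 757/20 ≈ 37.85.
floor = 37.
k = max(1, 37) = 37.

37


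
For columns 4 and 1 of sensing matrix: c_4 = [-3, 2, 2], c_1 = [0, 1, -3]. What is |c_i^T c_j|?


Inner product: -3*0 + 2*1 + 2*-3
Products: [0, 2, -6]
Sum = -4.
|dot| = 4.

4


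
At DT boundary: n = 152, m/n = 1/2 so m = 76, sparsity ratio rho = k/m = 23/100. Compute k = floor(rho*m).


m = 1/2*152 = 76.
rho = 23/100.
rho*m = 23/100*76 = 17.48.
k = floor(17.48) = 17.

17


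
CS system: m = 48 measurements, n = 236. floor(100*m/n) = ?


100*m/n = 100*48/236 ≈ 20.339.
floor = 20.

20


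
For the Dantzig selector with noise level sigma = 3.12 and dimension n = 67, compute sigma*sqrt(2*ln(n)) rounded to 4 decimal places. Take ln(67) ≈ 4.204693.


ln(67) ≈ 4.204693.
2*ln(n) ≈ 8.409386.
sqrt(2*ln(n)) ≈ sqrt(8.409386) ≈ 2.899894.
threshold ≈ 3.12*2.899894 = 9.04766928 ≈ 9.0477.

9.0477


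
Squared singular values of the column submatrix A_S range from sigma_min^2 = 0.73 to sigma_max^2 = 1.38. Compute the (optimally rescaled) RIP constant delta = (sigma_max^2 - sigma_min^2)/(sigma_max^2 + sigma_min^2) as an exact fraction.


lambda_max - lambda_min = 1.38 - 0.73 = 0.65.
lambda_max + lambda_min = 1.38 + 0.73 = 2.11.
delta = 0.65/2.11 = 65/211.

65/211


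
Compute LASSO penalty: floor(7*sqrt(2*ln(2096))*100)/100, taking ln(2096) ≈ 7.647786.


ln(2096) ≈ 7.647786.
2*ln(n) ≈ 15.295572.
sqrt(2*ln(n)) ≈ sqrt(15.295572) ≈ 3.910955.
lambda ≈ 7*3.910955 = 27.376685.
floor(lambda*100)/100 = 27.37.

27.37


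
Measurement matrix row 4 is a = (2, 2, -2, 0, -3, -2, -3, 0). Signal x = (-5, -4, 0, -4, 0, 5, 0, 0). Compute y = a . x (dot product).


Non-zero terms: ['2*-5', '2*-4', '0*-4', '-2*5']
Products: [-10, -8, 0, -10]
y = sum = -28.

-28


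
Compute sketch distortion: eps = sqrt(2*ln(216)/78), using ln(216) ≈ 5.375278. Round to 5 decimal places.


ln(216) ≈ 5.375278.
2*ln(N)/m ≈ 2*5.375278/78 ≈ 0.13782764.
eps = sqrt(0.13782764) ≈ 0.3712515 ≈ 0.37125.

0.37125


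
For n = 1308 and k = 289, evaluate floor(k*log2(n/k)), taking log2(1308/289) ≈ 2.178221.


log2(n/k) = log2(1308/289) ≈ 2.178221.
k*log2(n/k) ≈ 289*2.178221 = 629.505869.
floor(629.505869) = 629.

629


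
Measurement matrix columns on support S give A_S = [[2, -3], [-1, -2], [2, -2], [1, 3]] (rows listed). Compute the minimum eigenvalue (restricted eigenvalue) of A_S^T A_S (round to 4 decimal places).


A_S^T A_S = [[10, -5], [-5, 26]].
trace = 36.
det = 235.
disc = trace^2 - 4*det = 1296 - 4*235 = 356.
sqrt(356) ≈ 18.867962.
lam_min = (36 - sqrt(356))/2 ≈ (36 - 18.867962)/2 = 8.566019 ≈ 8.5660.

8.5660


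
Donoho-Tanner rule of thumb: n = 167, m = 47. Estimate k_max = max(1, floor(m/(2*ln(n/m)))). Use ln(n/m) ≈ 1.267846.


n/m = 167/47.
ln(n/m) ≈ 1.267846.
2*ln(n/m) ≈ 2.535692.
m/(2*ln(n/m)) ≈ 47/2.535692 ≈ 18.5354.
floor = 18.
k_max = max(1, 18) = 18.

18


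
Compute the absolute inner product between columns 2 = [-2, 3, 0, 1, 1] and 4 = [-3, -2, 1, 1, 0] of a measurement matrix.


Inner product: -2*-3 + 3*-2 + 0*1 + 1*1 + 1*0
Products: [6, -6, 0, 1, 0]
Sum = 1.
|dot| = 1.

1


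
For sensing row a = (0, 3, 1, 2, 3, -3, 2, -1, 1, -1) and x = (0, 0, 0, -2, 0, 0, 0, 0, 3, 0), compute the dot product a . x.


Non-zero terms: ['2*-2', '1*3']
Products: [-4, 3]
y = sum = -1.

-1


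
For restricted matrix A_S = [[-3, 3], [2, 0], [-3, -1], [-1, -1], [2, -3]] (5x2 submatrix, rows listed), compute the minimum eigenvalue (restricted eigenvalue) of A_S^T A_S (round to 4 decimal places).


A_S^T A_S = [[27, -11], [-11, 20]].
trace = 47.
det = 419.
disc = trace^2 - 4*det = 2209 - 4*419 = 533.
sqrt(533) ≈ 23.086793.
lam_min = (47 - sqrt(533))/2 ≈ (47 - 23.086793)/2 = 11.9566035 ≈ 11.9566.

11.9566


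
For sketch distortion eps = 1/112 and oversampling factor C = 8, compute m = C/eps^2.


1/eps = 112.
(1/eps)^2 = 12544.
m = 8*12544 = 100352.

100352


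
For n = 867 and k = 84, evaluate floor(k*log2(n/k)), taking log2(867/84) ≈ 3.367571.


log2(n/k) = log2(867/84) ≈ 3.367571.
k*log2(n/k) ≈ 84*3.367571 = 282.875964.
floor(282.875964) = 282.

282


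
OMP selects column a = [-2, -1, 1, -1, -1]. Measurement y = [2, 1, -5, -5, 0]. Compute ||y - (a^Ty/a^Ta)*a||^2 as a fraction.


a^T a = 8.
a^T y = -5.
coeff = -5/8 = -5/8.
||r||^2 = 415/8.

415/8


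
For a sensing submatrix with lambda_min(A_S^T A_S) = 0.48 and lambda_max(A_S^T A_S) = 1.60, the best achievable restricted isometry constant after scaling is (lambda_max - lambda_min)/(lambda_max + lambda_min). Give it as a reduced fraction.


lambda_max - lambda_min = 1.60 - 0.48 = 1.12.
lambda_max + lambda_min = 1.60 + 0.48 = 2.08.
delta = 1.12/2.08 = 112/208 = 7/13.

7/13


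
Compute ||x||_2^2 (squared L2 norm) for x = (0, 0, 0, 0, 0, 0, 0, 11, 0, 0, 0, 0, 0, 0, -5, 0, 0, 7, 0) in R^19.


Non-zero entries: [(7, 11), (14, -5), (17, 7)]
Squares: [121, 25, 49]
||x||_2^2 = sum = 195.

195


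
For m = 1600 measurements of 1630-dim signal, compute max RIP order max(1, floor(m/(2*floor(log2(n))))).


floor(log2(1630)) = 10.
2*10 = 20.
m/(2*floor(log2(n))) = 1600/20 ≈ 80.0.
floor = 80.
k = max(1, 80) = 80.

80


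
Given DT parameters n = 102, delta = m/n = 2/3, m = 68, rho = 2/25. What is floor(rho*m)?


m = 2/3*102 = 68.
rho = 2/25.
rho*m = 2/25*68 = 5.44.
k = floor(5.44) = 5.

5


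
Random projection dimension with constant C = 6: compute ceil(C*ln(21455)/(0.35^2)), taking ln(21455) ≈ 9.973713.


ln(21455) ≈ 9.973713.
eps^2 = 0.35^2 = 0.1225.
C*ln(N)/eps^2 ≈ 6*9.973713/0.1225 ≈ 488.5084.
m = ceil(488.5084) = 489.

489


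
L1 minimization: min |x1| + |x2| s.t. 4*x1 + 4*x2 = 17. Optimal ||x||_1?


Axis intercepts:
  x1 = 17/4, x2 = 0: L1 = 17/4
  x1 = 0, x2 = 17/4: L1 = 17/4
x* = (17/4, 0)
||x*||_1 = 17/4.

17/4


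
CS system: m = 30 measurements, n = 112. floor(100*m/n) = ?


100*m/n = 100*30/112 ≈ 26.7857.
floor = 26.

26


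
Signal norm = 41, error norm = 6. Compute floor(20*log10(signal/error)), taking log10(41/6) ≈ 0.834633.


||x||/||e|| = 41/6.
log10(41/6) ≈ 0.834633.
20*log10(||x||/||e||) ≈ 20*0.834633 = 16.69266.
floor(16.69266) = 16.

16


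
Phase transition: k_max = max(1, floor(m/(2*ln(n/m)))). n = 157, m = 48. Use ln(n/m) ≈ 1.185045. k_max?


n/m = 157/48.
ln(n/m) ≈ 1.185045.
2*ln(n/m) ≈ 2.37009.
m/(2*ln(n/m)) ≈ 48/2.37009 ≈ 20.2524.
floor = 20.
k_max = max(1, 20) = 20.

20


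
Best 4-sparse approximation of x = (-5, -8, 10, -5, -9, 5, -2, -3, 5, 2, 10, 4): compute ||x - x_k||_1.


Sorted |x_i| descending: [10, 10, 9, 8, 5, 5, 5, 5, 4, 3, 2, 2]
Keep top 4: [10, 10, 9, 8]
Tail entries: [5, 5, 5, 5, 4, 3, 2, 2]
L1 error = sum of tail = 31.

31


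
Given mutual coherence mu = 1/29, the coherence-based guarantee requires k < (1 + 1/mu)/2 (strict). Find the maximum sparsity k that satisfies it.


1/mu = 29.
1 + 1/mu = 30.
(1 + 1/mu)/2 = 15 is an integer and the inequality is strict, so k_max = 15 - 1 = 14.

14


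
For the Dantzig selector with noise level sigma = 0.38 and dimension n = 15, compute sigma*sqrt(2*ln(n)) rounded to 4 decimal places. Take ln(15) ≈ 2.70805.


ln(15) ≈ 2.70805.
2*ln(n) ≈ 5.4161.
sqrt(2*ln(n)) ≈ sqrt(5.4161) ≈ 2.327252.
threshold ≈ 0.38*2.327252 = 0.88435576 ≈ 0.8844.

0.8844


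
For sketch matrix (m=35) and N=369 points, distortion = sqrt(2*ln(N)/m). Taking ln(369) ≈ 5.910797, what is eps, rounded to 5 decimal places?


ln(369) ≈ 5.910797.
2*ln(N)/m ≈ 2*5.910797/35 ≈ 0.33775983.
eps = sqrt(0.33775983) ≈ 0.5811711 ≈ 0.58117.

0.58117


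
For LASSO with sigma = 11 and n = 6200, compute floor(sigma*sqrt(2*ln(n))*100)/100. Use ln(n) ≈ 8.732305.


ln(6200) ≈ 8.732305.
2*ln(n) ≈ 17.46461.
sqrt(2*ln(n)) ≈ sqrt(17.46461) ≈ 4.179068.
lambda ≈ 11*4.179068 = 45.969748.
floor(lambda*100)/100 = 45.96.

45.96


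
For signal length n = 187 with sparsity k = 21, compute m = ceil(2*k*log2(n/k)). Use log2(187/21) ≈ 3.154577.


log2(n/k) = log2(187/21) ≈ 3.154577.
2*k*log2(n/k) ≈ 2*21*3.154577 = 132.492234.
m = ceil(132.492234) = 133.

133


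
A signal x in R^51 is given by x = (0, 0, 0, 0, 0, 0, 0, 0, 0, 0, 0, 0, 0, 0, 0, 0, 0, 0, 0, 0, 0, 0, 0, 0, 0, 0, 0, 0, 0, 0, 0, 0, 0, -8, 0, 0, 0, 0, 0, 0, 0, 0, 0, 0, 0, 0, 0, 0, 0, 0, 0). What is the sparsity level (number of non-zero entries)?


Non-zero positions: [33].
Sparsity = 1.

1


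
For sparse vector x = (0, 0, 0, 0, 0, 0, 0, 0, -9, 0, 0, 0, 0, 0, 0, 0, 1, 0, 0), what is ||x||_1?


Non-zero entries: [(8, -9), (16, 1)]
Absolute values: [9, 1]
||x||_1 = sum = 10.

10


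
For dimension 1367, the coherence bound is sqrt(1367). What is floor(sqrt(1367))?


36^2 = 1296 <= 1367 < 1369 = 37^2, so 36 <= sqrt(1367) < 37.
floor(sqrt(1367)) = 36.

36


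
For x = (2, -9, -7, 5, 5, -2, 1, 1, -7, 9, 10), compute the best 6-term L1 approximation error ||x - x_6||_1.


Sorted |x_i| descending: [10, 9, 9, 7, 7, 5, 5, 2, 2, 1, 1]
Keep top 6: [10, 9, 9, 7, 7, 5]
Tail entries: [5, 2, 2, 1, 1]
L1 error = sum of tail = 11.

11


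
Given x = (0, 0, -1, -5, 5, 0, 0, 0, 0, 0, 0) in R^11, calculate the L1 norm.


Non-zero entries: [(2, -1), (3, -5), (4, 5)]
Absolute values: [1, 5, 5]
||x||_1 = sum = 11.

11


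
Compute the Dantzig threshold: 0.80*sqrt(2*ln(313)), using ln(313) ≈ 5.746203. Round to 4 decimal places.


ln(313) ≈ 5.746203.
2*ln(n) ≈ 11.492406.
sqrt(2*ln(n)) ≈ sqrt(11.492406) ≈ 3.390045.
threshold ≈ 0.80*3.390045 = 2.712036 ≈ 2.7120.

2.7120


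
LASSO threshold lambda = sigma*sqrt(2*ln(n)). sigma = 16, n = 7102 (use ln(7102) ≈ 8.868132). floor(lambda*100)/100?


ln(7102) ≈ 8.868132.
2*ln(n) ≈ 17.736264.
sqrt(2*ln(n)) ≈ sqrt(17.736264) ≈ 4.211444.
lambda ≈ 16*4.211444 = 67.383104.
floor(lambda*100)/100 = 67.38.

67.38


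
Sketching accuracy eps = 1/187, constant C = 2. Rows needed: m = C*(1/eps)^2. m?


1/eps = 187.
(1/eps)^2 = 34969.
m = 2*34969 = 69938.

69938


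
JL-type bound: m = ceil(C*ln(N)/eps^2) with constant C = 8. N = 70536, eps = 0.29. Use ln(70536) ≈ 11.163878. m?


ln(70536) ≈ 11.163878.
eps^2 = 0.29^2 = 0.0841.
C*ln(N)/eps^2 ≈ 8*11.163878/0.0841 ≈ 1061.9622.
m = ceil(1061.9622) = 1062.

1062


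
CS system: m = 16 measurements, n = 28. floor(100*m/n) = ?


100*m/n = 100*16/28 ≈ 57.1429.
floor = 57.

57


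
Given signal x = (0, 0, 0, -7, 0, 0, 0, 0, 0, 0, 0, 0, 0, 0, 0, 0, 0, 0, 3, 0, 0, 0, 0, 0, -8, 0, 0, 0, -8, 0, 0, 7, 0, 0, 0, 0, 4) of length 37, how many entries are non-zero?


Non-zero positions: [3, 18, 24, 28, 31, 36].
Sparsity = 6.

6


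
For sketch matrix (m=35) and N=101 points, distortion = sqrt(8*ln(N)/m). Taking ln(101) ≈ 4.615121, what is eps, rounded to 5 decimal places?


ln(101) ≈ 4.615121.
8*ln(N)/m ≈ 8*4.615121/35 ≈ 1.0548848.
eps = sqrt(1.0548848) ≈ 1.0270758 ≈ 1.02708.

1.02708


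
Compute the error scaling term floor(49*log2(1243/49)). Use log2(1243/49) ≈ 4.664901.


log2(n/k) = log2(1243/49) ≈ 4.664901.
k*log2(n/k) ≈ 49*4.664901 = 228.580149.
floor(228.580149) = 228.

228


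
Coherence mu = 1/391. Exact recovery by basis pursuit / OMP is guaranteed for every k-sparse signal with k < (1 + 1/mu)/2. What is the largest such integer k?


1/mu = 391.
1 + 1/mu = 392.
(1 + 1/mu)/2 = 196 is an integer and the inequality is strict, so k_max = 196 - 1 = 195.

195


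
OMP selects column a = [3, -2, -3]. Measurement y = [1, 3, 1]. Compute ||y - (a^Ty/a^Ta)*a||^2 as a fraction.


a^T a = 22.
a^T y = -6.
coeff = -6/22 = -3/11.
||r||^2 = 103/11.

103/11


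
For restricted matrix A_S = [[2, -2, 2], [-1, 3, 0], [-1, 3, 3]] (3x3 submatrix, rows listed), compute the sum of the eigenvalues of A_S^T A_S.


Sum of eigenvalues of A_S^T A_S = trace(A_S^T A_S) = sum of squared column norms of A_S.
A_S^T A_S diagonal: [6, 22, 13].
trace = 6 + 22 + 13 = 41.

41


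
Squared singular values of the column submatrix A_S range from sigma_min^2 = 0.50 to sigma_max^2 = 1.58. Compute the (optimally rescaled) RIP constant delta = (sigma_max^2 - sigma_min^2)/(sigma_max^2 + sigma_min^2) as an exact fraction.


lambda_max - lambda_min = 1.58 - 0.50 = 1.08.
lambda_max + lambda_min = 1.58 + 0.50 = 2.08.
delta = 1.08/2.08 = 108/208 = 27/52.

27/52


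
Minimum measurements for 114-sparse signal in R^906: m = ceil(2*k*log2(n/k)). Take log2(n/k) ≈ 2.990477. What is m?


log2(n/k) = log2(906/114) ≈ 2.990477.
2*k*log2(n/k) ≈ 2*114*2.990477 = 681.828756.
m = ceil(681.828756) = 682.

682


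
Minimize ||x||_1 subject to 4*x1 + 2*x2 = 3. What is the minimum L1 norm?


Axis intercepts:
  x1 = 3/4, x2 = 0: L1 = 3/4
  x1 = 0, x2 = 3/2: L1 = 3/2
x* = (3/4, 0)
||x*||_1 = 3/4.

3/4


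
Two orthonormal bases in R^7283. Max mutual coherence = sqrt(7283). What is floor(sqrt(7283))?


85^2 = 7225 <= 7283 < 7396 = 86^2, so 85 <= sqrt(7283) < 86.
floor(sqrt(7283)) = 85.

85


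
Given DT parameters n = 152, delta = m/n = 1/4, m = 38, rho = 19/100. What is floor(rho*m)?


m = 1/4*152 = 38.
rho = 19/100.
rho*m = 19/100*38 = 7.22.
k = floor(7.22) = 7.

7


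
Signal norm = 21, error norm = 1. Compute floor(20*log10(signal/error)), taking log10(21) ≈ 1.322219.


||x||/||e|| = 21/1 = 21.
log10(21) ≈ 1.322219.
20*log10(||x||/||e||) ≈ 20*1.322219 = 26.44438.
floor(26.44438) = 26.

26


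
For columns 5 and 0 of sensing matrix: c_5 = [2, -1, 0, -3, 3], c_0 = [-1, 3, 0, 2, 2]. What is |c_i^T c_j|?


Inner product: 2*-1 + -1*3 + 0*0 + -3*2 + 3*2
Products: [-2, -3, 0, -6, 6]
Sum = -5.
|dot| = 5.

5


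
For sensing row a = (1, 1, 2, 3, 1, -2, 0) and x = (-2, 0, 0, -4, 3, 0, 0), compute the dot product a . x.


Non-zero terms: ['1*-2', '3*-4', '1*3']
Products: [-2, -12, 3]
y = sum = -11.

-11


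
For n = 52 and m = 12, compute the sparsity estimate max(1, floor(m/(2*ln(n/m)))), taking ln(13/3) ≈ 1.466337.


n/m = 52/12 = 13/3.
ln(n/m) ≈ 1.466337.
2*ln(n/m) ≈ 2.932674.
m/(2*ln(n/m)) ≈ 12/2.932674 ≈ 4.0918.
floor = 4.
k_max = max(1, 4) = 4.

4


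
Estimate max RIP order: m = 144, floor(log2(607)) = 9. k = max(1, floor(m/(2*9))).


floor(log2(607)) = 9.
2*9 = 18.
m/(2*floor(log2(n))) = 144/18 ≈ 8.0.
floor = 8.
k = max(1, 8) = 8.

8


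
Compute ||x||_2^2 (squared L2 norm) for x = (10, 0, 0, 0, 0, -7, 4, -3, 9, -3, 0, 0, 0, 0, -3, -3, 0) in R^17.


Non-zero entries: [(0, 10), (5, -7), (6, 4), (7, -3), (8, 9), (9, -3), (14, -3), (15, -3)]
Squares: [100, 49, 16, 9, 81, 9, 9, 9]
||x||_2^2 = sum = 282.

282


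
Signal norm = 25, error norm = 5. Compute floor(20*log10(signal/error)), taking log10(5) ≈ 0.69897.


||x||/||e|| = 25/5 = 5.
log10(5) ≈ 0.69897.
20*log10(||x||/||e||) ≈ 20*0.69897 = 13.9794.
floor(13.9794) = 13.

13


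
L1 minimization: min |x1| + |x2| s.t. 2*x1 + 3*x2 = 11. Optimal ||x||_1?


Axis intercepts:
  x1 = 11/2, x2 = 0: L1 = 11/2
  x1 = 0, x2 = 11/3: L1 = 11/3
x* = (0, 11/3)
||x*||_1 = 11/3.

11/3


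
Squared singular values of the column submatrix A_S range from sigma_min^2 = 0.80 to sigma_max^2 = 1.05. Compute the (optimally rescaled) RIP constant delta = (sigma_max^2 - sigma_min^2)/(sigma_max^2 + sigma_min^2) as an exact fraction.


lambda_max - lambda_min = 1.05 - 0.80 = 0.25.
lambda_max + lambda_min = 1.05 + 0.80 = 1.85.
delta = 0.25/1.85 = 25/185 = 5/37.

5/37


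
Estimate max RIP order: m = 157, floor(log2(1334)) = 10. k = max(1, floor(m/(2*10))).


floor(log2(1334)) = 10.
2*10 = 20.
m/(2*floor(log2(n))) = 157/20 ≈ 7.85.
floor = 7.
k = max(1, 7) = 7.

7


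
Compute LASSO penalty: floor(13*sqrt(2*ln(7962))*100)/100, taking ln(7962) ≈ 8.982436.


ln(7962) ≈ 8.982436.
2*ln(n) ≈ 17.964872.
sqrt(2*ln(n)) ≈ sqrt(17.964872) ≈ 4.238499.
lambda ≈ 13*4.238499 = 55.100487.
floor(lambda*100)/100 = 55.10.

55.10


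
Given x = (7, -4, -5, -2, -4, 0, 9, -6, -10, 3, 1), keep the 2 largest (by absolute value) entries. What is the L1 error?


Sorted |x_i| descending: [10, 9, 7, 6, 5, 4, 4, 3, 2, 1, 0]
Keep top 2: [10, 9]
Tail entries: [7, 6, 5, 4, 4, 3, 2, 1, 0]
L1 error = sum of tail = 32.

32


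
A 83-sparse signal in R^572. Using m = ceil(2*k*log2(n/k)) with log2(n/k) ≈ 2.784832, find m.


log2(n/k) = log2(572/83) ≈ 2.784832.
2*k*log2(n/k) ≈ 2*83*2.784832 = 462.282112.
m = ceil(462.282112) = 463.

463


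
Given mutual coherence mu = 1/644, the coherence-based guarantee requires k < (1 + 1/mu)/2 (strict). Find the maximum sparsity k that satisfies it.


1/mu = 644.
1 + 1/mu = 645.
(1 + 1/mu)/2 = 322.5 is not an integer, so k_max = floor(322.5) = 322.

322


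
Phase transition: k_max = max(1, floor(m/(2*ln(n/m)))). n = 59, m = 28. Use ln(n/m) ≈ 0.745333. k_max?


n/m = 59/28.
ln(n/m) ≈ 0.745333.
2*ln(n/m) ≈ 1.490666.
m/(2*ln(n/m)) ≈ 28/1.490666 ≈ 18.7836.
floor = 18.
k_max = max(1, 18) = 18.

18


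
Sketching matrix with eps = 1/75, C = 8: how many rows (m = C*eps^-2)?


1/eps = 75.
(1/eps)^2 = 5625.
m = 8*5625 = 45000.

45000


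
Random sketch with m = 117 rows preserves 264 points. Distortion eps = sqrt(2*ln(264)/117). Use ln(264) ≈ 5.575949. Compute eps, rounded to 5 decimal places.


ln(264) ≈ 5.575949.
2*ln(N)/m ≈ 2*5.575949/117 ≈ 0.09531537.
eps = sqrt(0.09531537) ≈ 0.3087319 ≈ 0.30873.

0.30873


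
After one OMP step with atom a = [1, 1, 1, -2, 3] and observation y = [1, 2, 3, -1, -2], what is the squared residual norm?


a^T a = 16.
a^T y = 2.
coeff = 2/16 = 1/8.
||r||^2 = 75/4.

75/4


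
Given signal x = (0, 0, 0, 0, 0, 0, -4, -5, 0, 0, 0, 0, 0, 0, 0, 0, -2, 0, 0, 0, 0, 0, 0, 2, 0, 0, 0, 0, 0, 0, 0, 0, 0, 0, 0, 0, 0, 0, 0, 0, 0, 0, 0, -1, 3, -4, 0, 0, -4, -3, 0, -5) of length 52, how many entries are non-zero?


Non-zero positions: [6, 7, 16, 23, 43, 44, 45, 48, 49, 51].
Sparsity = 10.

10


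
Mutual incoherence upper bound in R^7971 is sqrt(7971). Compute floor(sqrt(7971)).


89^2 = 7921 <= 7971 < 8100 = 90^2, so 89 <= sqrt(7971) < 90.
floor(sqrt(7971)) = 89.

89


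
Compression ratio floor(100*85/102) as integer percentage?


100*m/n = 100*85/102 ≈ 83.3333.
floor = 83.

83


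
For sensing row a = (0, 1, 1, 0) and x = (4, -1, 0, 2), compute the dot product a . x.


Non-zero terms: ['0*4', '1*-1', '0*2']
Products: [0, -1, 0]
y = sum = -1.

-1


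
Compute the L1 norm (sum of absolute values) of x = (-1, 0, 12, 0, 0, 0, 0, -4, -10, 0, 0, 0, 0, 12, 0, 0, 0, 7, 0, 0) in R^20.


Non-zero entries: [(0, -1), (2, 12), (7, -4), (8, -10), (13, 12), (17, 7)]
Absolute values: [1, 12, 4, 10, 12, 7]
||x||_1 = sum = 46.

46


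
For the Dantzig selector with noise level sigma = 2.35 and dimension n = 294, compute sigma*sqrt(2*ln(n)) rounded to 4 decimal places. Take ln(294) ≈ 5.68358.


ln(294) ≈ 5.68358.
2*ln(n) ≈ 11.36716.
sqrt(2*ln(n)) ≈ sqrt(11.36716) ≈ 3.371522.
threshold ≈ 2.35*3.371522 = 7.9230767 ≈ 7.9231.

7.9231


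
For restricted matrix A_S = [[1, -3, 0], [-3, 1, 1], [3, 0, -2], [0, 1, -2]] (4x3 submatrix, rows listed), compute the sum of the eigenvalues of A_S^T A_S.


Sum of eigenvalues of A_S^T A_S = trace(A_S^T A_S) = sum of squared column norms of A_S.
A_S^T A_S diagonal: [19, 11, 9].
trace = 19 + 11 + 9 = 39.

39


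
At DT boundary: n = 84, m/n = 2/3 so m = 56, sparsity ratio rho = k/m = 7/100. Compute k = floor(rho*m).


m = 2/3*84 = 56.
rho = 7/100.
rho*m = 7/100*56 = 3.92.
k = floor(3.92) = 3.

3


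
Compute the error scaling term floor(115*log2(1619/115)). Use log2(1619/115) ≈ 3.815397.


log2(n/k) = log2(1619/115) ≈ 3.815397.
k*log2(n/k) ≈ 115*3.815397 = 438.770655.
floor(438.770655) = 438.

438


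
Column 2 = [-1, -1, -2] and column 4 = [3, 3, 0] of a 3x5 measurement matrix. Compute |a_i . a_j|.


Inner product: -1*3 + -1*3 + -2*0
Products: [-3, -3, 0]
Sum = -6.
|dot| = 6.

6


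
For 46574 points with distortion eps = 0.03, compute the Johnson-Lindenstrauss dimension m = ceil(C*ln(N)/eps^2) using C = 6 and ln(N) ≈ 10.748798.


ln(46574) ≈ 10.748798.
eps^2 = 0.03^2 = 0.0009.
C*ln(N)/eps^2 ≈ 6*10.748798/0.0009 ≈ 71658.6533.
m = ceil(71658.6533) = 71659.

71659


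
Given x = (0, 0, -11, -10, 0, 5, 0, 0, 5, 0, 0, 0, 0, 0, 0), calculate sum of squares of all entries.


Non-zero entries: [(2, -11), (3, -10), (5, 5), (8, 5)]
Squares: [121, 100, 25, 25]
||x||_2^2 = sum = 271.

271


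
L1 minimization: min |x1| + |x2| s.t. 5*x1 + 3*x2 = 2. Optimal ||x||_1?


Axis intercepts:
  x1 = 2/5, x2 = 0: L1 = 2/5
  x1 = 0, x2 = 2/3: L1 = 2/3
x* = (2/5, 0)
||x*||_1 = 2/5.

2/5


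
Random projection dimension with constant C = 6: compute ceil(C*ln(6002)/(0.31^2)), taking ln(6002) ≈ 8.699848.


ln(6002) ≈ 8.699848.
eps^2 = 0.31^2 = 0.0961.
C*ln(N)/eps^2 ≈ 6*8.699848/0.0961 ≈ 543.1747.
m = ceil(543.1747) = 544.

544


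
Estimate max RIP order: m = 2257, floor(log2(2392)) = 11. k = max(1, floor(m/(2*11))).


floor(log2(2392)) = 11.
2*11 = 22.
m/(2*floor(log2(n))) = 2257/22 ≈ 102.5909.
floor = 102.
k = max(1, 102) = 102.

102


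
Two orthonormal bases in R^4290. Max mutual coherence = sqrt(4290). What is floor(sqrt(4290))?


65^2 = 4225 <= 4290 < 4356 = 66^2, so 65 <= sqrt(4290) < 66.
floor(sqrt(4290)) = 65.

65


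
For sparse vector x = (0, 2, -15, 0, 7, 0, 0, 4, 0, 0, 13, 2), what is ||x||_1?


Non-zero entries: [(1, 2), (2, -15), (4, 7), (7, 4), (10, 13), (11, 2)]
Absolute values: [2, 15, 7, 4, 13, 2]
||x||_1 = sum = 43.

43


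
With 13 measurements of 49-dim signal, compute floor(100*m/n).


100*m/n = 100*13/49 ≈ 26.5306.
floor = 26.

26


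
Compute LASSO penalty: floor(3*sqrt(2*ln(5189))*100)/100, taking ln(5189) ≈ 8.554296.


ln(5189) ≈ 8.554296.
2*ln(n) ≈ 17.108592.
sqrt(2*ln(n)) ≈ sqrt(17.108592) ≈ 4.136253.
lambda ≈ 3*4.136253 = 12.408759.
floor(lambda*100)/100 = 12.40.

12.40


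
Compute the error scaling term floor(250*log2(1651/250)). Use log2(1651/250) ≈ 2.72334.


log2(n/k) = log2(1651/250) ≈ 2.72334.
k*log2(n/k) ≈ 250*2.72334 = 680.835.
floor(680.835) = 680.

680


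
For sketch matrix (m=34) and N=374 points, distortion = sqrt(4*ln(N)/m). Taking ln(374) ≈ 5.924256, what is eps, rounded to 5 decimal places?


ln(374) ≈ 5.924256.
4*ln(N)/m ≈ 4*5.924256/34 ≈ 0.69697129.
eps = sqrt(0.69697129) ≈ 0.8348481 ≈ 0.83485.

0.83485


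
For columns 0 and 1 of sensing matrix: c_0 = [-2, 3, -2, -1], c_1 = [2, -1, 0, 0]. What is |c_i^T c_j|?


Inner product: -2*2 + 3*-1 + -2*0 + -1*0
Products: [-4, -3, 0, 0]
Sum = -7.
|dot| = 7.

7


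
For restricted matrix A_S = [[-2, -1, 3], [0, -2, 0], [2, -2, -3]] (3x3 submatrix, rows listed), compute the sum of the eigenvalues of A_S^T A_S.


Sum of eigenvalues of A_S^T A_S = trace(A_S^T A_S) = sum of squared column norms of A_S.
A_S^T A_S diagonal: [8, 9, 18].
trace = 8 + 9 + 18 = 35.

35


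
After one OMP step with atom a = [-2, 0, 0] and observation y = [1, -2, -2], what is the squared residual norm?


a^T a = 4.
a^T y = -2.
coeff = -2/4 = -1/2.
||r||^2 = 8.

8


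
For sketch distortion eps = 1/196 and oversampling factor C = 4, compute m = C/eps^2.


1/eps = 196.
(1/eps)^2 = 38416.
m = 4*38416 = 153664.

153664


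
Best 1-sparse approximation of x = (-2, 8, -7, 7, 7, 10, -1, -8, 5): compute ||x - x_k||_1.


Sorted |x_i| descending: [10, 8, 8, 7, 7, 7, 5, 2, 1]
Keep top 1: [10]
Tail entries: [8, 8, 7, 7, 7, 5, 2, 1]
L1 error = sum of tail = 45.

45


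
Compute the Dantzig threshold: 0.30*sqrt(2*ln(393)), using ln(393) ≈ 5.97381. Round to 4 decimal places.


ln(393) ≈ 5.97381.
2*ln(n) ≈ 11.94762.
sqrt(2*ln(n)) ≈ sqrt(11.94762) ≈ 3.456533.
threshold ≈ 0.30*3.456533 = 1.0369599 ≈ 1.0370.

1.0370


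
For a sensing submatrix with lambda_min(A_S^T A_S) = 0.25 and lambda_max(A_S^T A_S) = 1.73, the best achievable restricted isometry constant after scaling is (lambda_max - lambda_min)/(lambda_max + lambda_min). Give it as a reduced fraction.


lambda_max - lambda_min = 1.73 - 0.25 = 1.48.
lambda_max + lambda_min = 1.73 + 0.25 = 1.98.
delta = 1.48/1.98 = 148/198 = 74/99.

74/99


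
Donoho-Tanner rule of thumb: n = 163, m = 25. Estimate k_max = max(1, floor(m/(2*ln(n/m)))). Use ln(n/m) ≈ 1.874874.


n/m = 163/25.
ln(n/m) ≈ 1.874874.
2*ln(n/m) ≈ 3.749748.
m/(2*ln(n/m)) ≈ 25/3.749748 ≈ 6.6671.
floor = 6.
k_max = max(1, 6) = 6.

6


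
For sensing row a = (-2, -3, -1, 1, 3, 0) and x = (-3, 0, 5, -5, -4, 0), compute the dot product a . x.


Non-zero terms: ['-2*-3', '-1*5', '1*-5', '3*-4']
Products: [6, -5, -5, -12]
y = sum = -16.

-16


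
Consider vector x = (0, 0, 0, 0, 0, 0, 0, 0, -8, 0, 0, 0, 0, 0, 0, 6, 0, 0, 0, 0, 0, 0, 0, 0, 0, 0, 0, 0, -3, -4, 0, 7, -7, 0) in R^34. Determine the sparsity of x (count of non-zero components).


Non-zero positions: [8, 15, 28, 29, 31, 32].
Sparsity = 6.

6


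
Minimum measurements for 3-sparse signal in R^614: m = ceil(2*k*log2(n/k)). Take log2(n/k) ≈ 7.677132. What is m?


log2(n/k) = log2(614/3) ≈ 7.677132.
2*k*log2(n/k) ≈ 2*3*7.677132 = 46.062792.
m = ceil(46.062792) = 47.

47


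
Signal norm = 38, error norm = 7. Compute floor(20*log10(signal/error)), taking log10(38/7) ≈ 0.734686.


||x||/||e|| = 38/7.
log10(38/7) ≈ 0.734686.
20*log10(||x||/||e||) ≈ 20*0.734686 = 14.69372.
floor(14.69372) = 14.

14


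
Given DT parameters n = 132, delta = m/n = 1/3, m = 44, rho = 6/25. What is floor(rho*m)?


m = 1/3*132 = 44.
rho = 6/25.
rho*m = 6/25*44 = 10.56.
k = floor(10.56) = 10.

10


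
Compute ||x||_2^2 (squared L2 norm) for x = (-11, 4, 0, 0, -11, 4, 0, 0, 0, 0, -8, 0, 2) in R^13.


Non-zero entries: [(0, -11), (1, 4), (4, -11), (5, 4), (10, -8), (12, 2)]
Squares: [121, 16, 121, 16, 64, 4]
||x||_2^2 = sum = 342.

342


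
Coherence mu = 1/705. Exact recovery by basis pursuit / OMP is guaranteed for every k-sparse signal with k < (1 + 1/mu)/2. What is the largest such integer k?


1/mu = 705.
1 + 1/mu = 706.
(1 + 1/mu)/2 = 353 is an integer and the inequality is strict, so k_max = 353 - 1 = 352.

352


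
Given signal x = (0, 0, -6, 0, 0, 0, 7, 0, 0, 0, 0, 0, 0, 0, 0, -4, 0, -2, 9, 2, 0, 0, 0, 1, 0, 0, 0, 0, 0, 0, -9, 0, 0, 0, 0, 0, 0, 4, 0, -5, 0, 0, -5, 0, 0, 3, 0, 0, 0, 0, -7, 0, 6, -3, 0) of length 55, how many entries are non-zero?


Non-zero positions: [2, 6, 15, 17, 18, 19, 23, 30, 37, 39, 42, 45, 50, 52, 53].
Sparsity = 15.

15


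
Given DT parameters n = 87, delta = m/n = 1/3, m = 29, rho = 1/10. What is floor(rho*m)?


m = 1/3*87 = 29.
rho = 1/10.
rho*m = 1/10*29 = 2.9.
k = floor(2.9) = 2.

2


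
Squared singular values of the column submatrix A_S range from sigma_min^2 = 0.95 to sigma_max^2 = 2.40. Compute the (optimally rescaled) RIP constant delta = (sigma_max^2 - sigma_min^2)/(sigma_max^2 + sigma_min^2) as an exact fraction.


lambda_max - lambda_min = 2.40 - 0.95 = 1.45.
lambda_max + lambda_min = 2.40 + 0.95 = 3.35.
delta = 1.45/3.35 = 145/335 = 29/67.

29/67


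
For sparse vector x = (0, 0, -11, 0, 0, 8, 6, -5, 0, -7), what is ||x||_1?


Non-zero entries: [(2, -11), (5, 8), (6, 6), (7, -5), (9, -7)]
Absolute values: [11, 8, 6, 5, 7]
||x||_1 = sum = 37.

37


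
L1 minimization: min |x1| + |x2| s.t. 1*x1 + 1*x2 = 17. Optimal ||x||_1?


Axis intercepts:
  x1 = 17, x2 = 0: L1 = 17
  x1 = 0, x2 = 17: L1 = 17
x* = (17, 0)
||x*||_1 = 17.

17


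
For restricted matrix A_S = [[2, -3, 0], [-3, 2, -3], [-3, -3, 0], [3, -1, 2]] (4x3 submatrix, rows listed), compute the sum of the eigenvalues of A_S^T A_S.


Sum of eigenvalues of A_S^T A_S = trace(A_S^T A_S) = sum of squared column norms of A_S.
A_S^T A_S diagonal: [31, 23, 13].
trace = 31 + 23 + 13 = 67.

67


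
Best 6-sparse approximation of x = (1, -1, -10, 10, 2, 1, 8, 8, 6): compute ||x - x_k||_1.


Sorted |x_i| descending: [10, 10, 8, 8, 6, 2, 1, 1, 1]
Keep top 6: [10, 10, 8, 8, 6, 2]
Tail entries: [1, 1, 1]
L1 error = sum of tail = 3.

3


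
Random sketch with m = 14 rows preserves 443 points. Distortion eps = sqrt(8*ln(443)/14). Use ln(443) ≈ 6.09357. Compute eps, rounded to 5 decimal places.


ln(443) ≈ 6.09357.
8*ln(N)/m ≈ 8*6.09357/14 ≈ 3.48204.
eps = sqrt(3.48204) ≈ 1.8660225 ≈ 1.86602.

1.86602


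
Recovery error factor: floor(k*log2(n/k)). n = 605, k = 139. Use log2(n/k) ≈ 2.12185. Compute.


log2(n/k) = log2(605/139) ≈ 2.12185.
k*log2(n/k) ≈ 139*2.12185 = 294.93715.
floor(294.93715) = 294.

294


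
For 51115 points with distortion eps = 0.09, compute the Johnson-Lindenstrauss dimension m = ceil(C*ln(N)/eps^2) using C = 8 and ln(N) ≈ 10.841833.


ln(51115) ≈ 10.841833.
eps^2 = 0.09^2 = 0.0081.
C*ln(N)/eps^2 ≈ 8*10.841833/0.0081 ≈ 10707.9832.
m = ceil(10707.9832) = 10708.

10708


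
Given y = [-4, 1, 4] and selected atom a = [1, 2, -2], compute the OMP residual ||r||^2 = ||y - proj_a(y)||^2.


a^T a = 9.
a^T y = -10.
coeff = -10/9 = -10/9.
||r||^2 = 197/9.

197/9


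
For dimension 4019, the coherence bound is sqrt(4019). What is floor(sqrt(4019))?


63^2 = 3969 <= 4019 < 4096 = 64^2, so 63 <= sqrt(4019) < 64.
floor(sqrt(4019)) = 63.

63


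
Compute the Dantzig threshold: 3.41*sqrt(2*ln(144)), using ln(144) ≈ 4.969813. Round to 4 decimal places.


ln(144) ≈ 4.969813.
2*ln(n) ≈ 9.939626.
sqrt(2*ln(n)) ≈ sqrt(9.939626) ≈ 3.152717.
threshold ≈ 3.41*3.152717 = 10.75076497 ≈ 10.7508.

10.7508


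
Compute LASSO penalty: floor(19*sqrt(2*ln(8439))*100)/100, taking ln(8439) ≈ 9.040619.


ln(8439) ≈ 9.040619.
2*ln(n) ≈ 18.081238.
sqrt(2*ln(n)) ≈ sqrt(18.081238) ≈ 4.252204.
lambda ≈ 19*4.252204 = 80.791876.
floor(lambda*100)/100 = 80.79.

80.79


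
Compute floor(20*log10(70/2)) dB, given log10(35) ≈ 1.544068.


||x||/||e|| = 70/2 = 35.
log10(35) ≈ 1.544068.
20*log10(||x||/||e||) ≈ 20*1.544068 = 30.88136.
floor(30.88136) = 30.

30
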